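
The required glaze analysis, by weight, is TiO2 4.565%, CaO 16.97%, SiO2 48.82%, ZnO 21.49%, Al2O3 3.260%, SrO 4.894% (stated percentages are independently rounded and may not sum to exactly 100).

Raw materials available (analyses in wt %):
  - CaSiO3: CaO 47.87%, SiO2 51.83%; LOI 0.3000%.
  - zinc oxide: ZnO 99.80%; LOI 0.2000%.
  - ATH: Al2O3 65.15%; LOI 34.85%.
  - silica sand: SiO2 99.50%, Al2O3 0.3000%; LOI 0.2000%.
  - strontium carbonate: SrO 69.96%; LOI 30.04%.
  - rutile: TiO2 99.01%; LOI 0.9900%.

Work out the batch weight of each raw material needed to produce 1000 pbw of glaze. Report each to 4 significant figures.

Batch per 1000 pbw glaze:
  CaSiO3: 354.5 pbw
  zinc oxide: 215.3 pbw
  ATH: 48.63 pbw
  silica sand: 306.0 pbw
  strontium carbonate: 69.95 pbw
  rutile: 46.11 pbw
Total batch = 1040 pbw; LOI loss = 40.52 pbw; yield = 96.11%

All arithmetic maintains full precision at each step; intermediates are printed rounded off to 4 significant digits as written. A single rounding completes each reported number; derived quantities (the totals, the yield, six oxide percentages, LOI, net glass mass) are recomputed starting from the weights for 1000 pbw of glass in full float precision, as written in problem or answer.
Per-oxide target masses for 1000 pbw glaze:
  TiO2: 4.565% × 1000 = 45.65 pbw
  CaO: 16.97% × 1000 = 169.7 pbw
  SiO2: 48.82% × 1000 = 488.2 pbw
  ZnO: 21.49% × 1000 = 214.9 pbw
  Al2O3: 3.260% × 1000 = 32.60 pbw
  SrO: 4.894% × 1000 = 48.94 pbw
Balance tally, oxide-wise, with the batch weights as given, under the basis named above (every target is met by its sum net of answer rounding effects):
  TiO2: 46.11·0.9901 = 45.65 pbw (target 45.65 pbw)
  CaO: 354.5·0.4787 = 169.7 pbw (target 169.7 pbw)
  SiO2: 354.5·0.5183 + 306.0·0.9950 = 488.2 pbw (target 488.2 pbw)
  ZnO: 215.3·0.9980 = 214.9 pbw (target 214.9 pbw)
  Al2O3: 48.63·0.6515 + 306.0·0.003000 = 32.60 pbw (target 32.60 pbw)
  SrO: 69.95·0.6996 = 48.94 pbw (target 48.94 pbw)
Glass-mass bookkeeping: total batch − LOI = 1000 pbw (per-oxide target masses sum to 1000 pbw; basis as stated: 1000 pbw — differing by rounding only).
Batch total: Σ batch = 1040 pbw; Σ batch·LOI gives LOI loss = 40.52 pbw; yield = glass ÷ total batch = 96.11%.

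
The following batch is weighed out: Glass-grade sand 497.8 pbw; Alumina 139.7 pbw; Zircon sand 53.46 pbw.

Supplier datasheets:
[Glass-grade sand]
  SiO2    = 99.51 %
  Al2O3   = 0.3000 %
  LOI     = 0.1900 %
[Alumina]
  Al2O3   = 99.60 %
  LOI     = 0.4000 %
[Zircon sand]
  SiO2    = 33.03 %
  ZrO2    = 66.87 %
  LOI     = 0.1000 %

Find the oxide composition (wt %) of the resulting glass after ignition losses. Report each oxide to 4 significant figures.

Glass mass = 689.4 pbw (batch 691.0 − LOI 1.558).
Composition: SiO2 74.42%, Al2O3 20.40%, ZrO2 5.185%

The working math runs at full float precision at each step; the intermediate values appear (rounded to four significant figures) on the page. Each reported number includes exactly one rounding — the derived quantities are computed at full precision (LOI, glass mass, yield, the three compositions, the totals) from the batch weights per 689.4 pbw of glass as given in the question or the answer.
Delivered oxide masses:
  SiO2: 497.8·0.9951 + 53.46·0.3303 = 513.0 pbw
  Al2O3: 497.8·0.003000 + 139.7·0.9960 = 140.6 pbw
  ZrO2: 53.46·0.6687 = 35.75 pbw
LOI: 497.8·0.001900 + 139.7·0.004000 + 53.46·0.001000 = 1.558 pbw
batch − LOI leaves glass = 691.0 − 1.558 = 689.4 pbw (matching Σ of the oxides)
wt % = oxide mass / glass mass × 100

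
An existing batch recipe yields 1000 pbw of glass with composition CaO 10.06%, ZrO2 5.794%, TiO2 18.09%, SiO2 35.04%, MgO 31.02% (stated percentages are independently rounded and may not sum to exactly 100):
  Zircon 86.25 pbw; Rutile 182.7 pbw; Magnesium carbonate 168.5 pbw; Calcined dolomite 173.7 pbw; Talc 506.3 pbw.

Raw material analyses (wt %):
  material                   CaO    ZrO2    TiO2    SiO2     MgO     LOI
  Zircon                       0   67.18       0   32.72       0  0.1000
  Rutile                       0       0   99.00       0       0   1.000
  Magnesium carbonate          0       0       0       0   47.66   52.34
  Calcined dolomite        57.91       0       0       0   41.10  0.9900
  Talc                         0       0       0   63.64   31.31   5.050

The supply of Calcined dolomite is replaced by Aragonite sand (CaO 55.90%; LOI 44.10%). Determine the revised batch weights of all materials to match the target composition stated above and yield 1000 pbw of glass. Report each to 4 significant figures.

Revised batch per 1000 pbw glass:
  Zircon: 86.25 pbw
  Rutile: 182.7 pbw
  Magnesium carbonate: 318.3 pbw
  Aragonite sand: 180.0 pbw
  Talc: 506.3 pbw
Total batch = 1274 pbw; LOI loss = 273.5 pbw

Intermediates are displayed with 4-significant-figure rounding in the printout; the whole derivation carries full float precision through the solve — exactly one rounding lands on every reported value — the derived quantities, including ignition loss, net glass mass, the yield, five oxide percentages, totals, are carried using the weight values for 1000 pbw of glass in full precision as they appear in the problem or answer text.
Per-oxide target masses for 1000 pbw glass:
  CaO: 10.06% × 1000 = 100.6 pbw
  ZrO2: 5.794% × 1000 = 57.94 pbw
  TiO2: 18.09% × 1000 = 180.9 pbw
  SiO2: 35.04% × 1000 = 350.4 pbw
  MgO: 31.02% × 1000 = 310.2 pbw
Balance tally, oxide-wise, working from each reported weight, relative to the basis at hand (summed amounts equal target values once rounding is allowed for):
  CaO: 180.0·0.5590 = 100.6 pbw (target 100.6 pbw)
  ZrO2: 86.25·0.6718 = 57.94 pbw (target 57.94 pbw)
  TiO2: 182.7·0.9900 = 180.9 pbw (target 180.9 pbw)
  SiO2: 86.25·0.3272 + 506.3·0.6364 = 350.4 pbw (target 350.4 pbw)
  MgO: 318.3·0.4766 + 506.3·0.3131 = 310.2 pbw (target 310.2 pbw)
Mass balance on the glass: Σ batch − LOI loss = 1000 pbw (targets for the oxides total 1000 pbw; stated basis 1000 pbw — any gap is answer rounding).
Batch grand total — Σ batch = 1274 pbw; loss to ignition Σ batch·LOI = 273.5 pbw; yield, glass over the total, = 78.53%.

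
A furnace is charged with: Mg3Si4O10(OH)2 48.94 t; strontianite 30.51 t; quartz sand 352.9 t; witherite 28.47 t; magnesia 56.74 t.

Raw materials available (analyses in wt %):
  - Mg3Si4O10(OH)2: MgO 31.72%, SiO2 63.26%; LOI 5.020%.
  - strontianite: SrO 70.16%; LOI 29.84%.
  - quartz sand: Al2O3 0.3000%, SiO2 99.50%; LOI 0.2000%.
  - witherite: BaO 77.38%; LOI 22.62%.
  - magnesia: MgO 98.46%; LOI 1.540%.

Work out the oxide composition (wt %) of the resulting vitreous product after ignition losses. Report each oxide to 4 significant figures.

Intermediates are displayed rounded off to 4 significant digits on the page. The whole derivation keeps exact precision from first step to last — each reported result receives exactly one rounding; the derived quantities are recomputed from the batch weights on 498.0 t of glass at exact precision (the yield, five oxide percentages, ignition loss, glass mass, totals), precisely as stated by the problem or answer text.
What the batch supplies per oxide:
  SrO: 30.51·0.7016 = 21.41 t
  Al2O3: 352.9·0.003000 = 1.059 t
  BaO: 28.47·0.7738 = 22.03 t
  MgO: 48.94·0.3172 + 56.74·0.9846 = 71.39 t
  SiO2: 48.94·0.6326 + 352.9·0.9950 = 382.1 t
LOI: 48.94·0.05020 + 30.51·0.2984 + 352.9·0.002000 + 28.47·0.2262 + 56.74·0.01540 = 19.58 t
Glass mass = batch − LOI = 517.6 − 19.58 = 498.0 t (consistent with Σ oxide mass)
each wt % is 100 × oxide ÷ glass

Glass mass = 498.0 t (batch 517.6 − LOI 19.58).
Composition: SrO 4.299%, Al2O3 0.2126%, BaO 4.424%, MgO 14.34%, SiO2 76.73%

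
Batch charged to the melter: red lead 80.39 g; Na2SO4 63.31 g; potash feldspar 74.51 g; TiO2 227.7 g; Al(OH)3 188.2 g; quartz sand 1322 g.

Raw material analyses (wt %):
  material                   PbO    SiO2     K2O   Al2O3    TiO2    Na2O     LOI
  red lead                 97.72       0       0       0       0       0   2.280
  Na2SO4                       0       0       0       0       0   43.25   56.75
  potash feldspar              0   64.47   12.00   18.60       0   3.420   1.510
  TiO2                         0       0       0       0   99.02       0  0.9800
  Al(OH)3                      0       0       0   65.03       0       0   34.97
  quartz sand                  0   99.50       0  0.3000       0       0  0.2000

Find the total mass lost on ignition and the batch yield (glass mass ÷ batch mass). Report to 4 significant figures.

In-progress results are shown, rounded to 4 significant digits, in the printout — all arithmetic maintains full precision from start to finish; exactly one rounding lands on every reported value; derived quantities (the totals, the six compositions, the yield, ignition loss, glass mass) are computed from the weighed amounts at 1847 g of glass in full float precision, as given in question or answer.
LOI of each material in turn:
  red lead: 80.39 × 0.02280 = 1.833 g
  Na2SO4: 63.31 × 0.5675 = 35.93 g
  potash feldspar: 74.51 × 0.01510 = 1.125 g
  TiO2: 227.7 × 0.009800 = 2.231 g
  Al(OH)3: 188.2 × 0.3497 = 65.81 g
  quartz sand: 1322 × 0.002000 = 2.644 g
Total LOI = 109.6 g
Glass = batch − LOI = 1956 − 109.6 = 1847 g

LOI loss = 109.6 g; glass = 1847 g; yield = 94.40%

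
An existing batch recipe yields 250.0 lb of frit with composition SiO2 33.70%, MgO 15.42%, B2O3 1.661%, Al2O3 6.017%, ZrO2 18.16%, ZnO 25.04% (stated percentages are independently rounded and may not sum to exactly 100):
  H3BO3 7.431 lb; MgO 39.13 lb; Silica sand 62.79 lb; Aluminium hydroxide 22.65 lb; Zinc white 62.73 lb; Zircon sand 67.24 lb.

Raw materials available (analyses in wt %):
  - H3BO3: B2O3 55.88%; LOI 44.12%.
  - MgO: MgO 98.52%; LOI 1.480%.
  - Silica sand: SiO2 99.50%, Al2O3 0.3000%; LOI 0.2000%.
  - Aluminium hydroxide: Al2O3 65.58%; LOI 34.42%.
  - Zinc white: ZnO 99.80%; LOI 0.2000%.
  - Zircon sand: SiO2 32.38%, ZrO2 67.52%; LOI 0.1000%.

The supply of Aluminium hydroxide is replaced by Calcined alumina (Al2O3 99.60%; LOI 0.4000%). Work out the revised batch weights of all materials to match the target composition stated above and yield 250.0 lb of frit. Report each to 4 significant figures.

Revised batch per 250.0 lb frit:
  H3BO3: 7.431 lb
  MgO: 39.13 lb
  Silica sand: 62.79 lb
  Calcined alumina: 14.91 lb
  Zinc white: 62.73 lb
  Zircon sand: 67.24 lb
Total batch = 254.2 lb; LOI loss = 4.236 lb

Intermediates are printed, rounded to 4 significant digits, as written — all internal work carries full float precision in all steps. Each reported figure receives exactly one rounding. Derived quantities (net glass mass, ignition loss, totals, the yield, six oxide percentages) are computed from the weighed amounts on 250.0 lb of glass in full float precision as given in problem or answer.
Oxide-by-oxide targets in 250.0 lb frit:
  SiO2: 33.70% × 250.0 = 84.25 lb
  MgO: 15.42% × 250.0 = 38.55 lb
  B2O3: 1.661% × 250.0 = 4.152 lb
  Al2O3: 6.017% × 250.0 = 15.04 lb
  ZrO2: 18.16% × 250.0 = 45.40 lb
  ZnO: 25.04% × 250.0 = 62.60 lb
Per-oxide balance check from the weights as reported, under the basis named above (oxide sums agree with the targets within answer rounding):
  SiO2: 62.79·0.9950 + 67.24·0.3238 = 84.25 lb (target 84.25 lb)
  MgO: 39.13·0.9852 = 38.55 lb (target 38.55 lb)
  B2O3: 7.431·0.5588 = 4.152 lb (target 4.152 lb)
  Al2O3: 62.79·0.003000 + 14.91·0.9960 = 15.04 lb (target 15.04 lb)
  ZrO2: 67.24·0.6752 = 45.40 lb (target 45.40 lb)
  ZnO: 62.73·0.9980 = 62.60 lb (target 62.60 lb)
Glass-mass closure: net batch after ignition = 250.0 lb (the Σ of target masses is 250.0 lb; basis as stated: 250.0 lb — a pure rounding effect).
Whole-batch sum: Σ batch = 254.2 lb; LOI removed, Σ of batch·LOI: 4.236 lb; as yield: glass ÷ batch → 98.33%.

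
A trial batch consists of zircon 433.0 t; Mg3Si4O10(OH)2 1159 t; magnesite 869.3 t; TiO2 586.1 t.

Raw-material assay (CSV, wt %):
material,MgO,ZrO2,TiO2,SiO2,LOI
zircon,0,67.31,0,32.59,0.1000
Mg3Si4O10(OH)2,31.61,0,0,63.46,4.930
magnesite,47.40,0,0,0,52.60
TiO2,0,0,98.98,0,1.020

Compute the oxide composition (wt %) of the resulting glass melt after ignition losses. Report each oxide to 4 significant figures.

Glass mass = 2527 t (batch 3047 − LOI 520.8).
Composition: MgO 30.81%, ZrO2 11.54%, TiO2 22.96%, SiO2 34.70%

Values along the way appear, rounded to 4 significant figures, when written out. Every computation runs at exact precision at all times. Every reported value takes just one rounding — all derived quantities (net glass mass, LOI, yield, totals, the four compositions) are rebuilt in exact precision starting from the weights on 2527 t of glass, as written in problem or answer.
Mass of each oxide from the mix:
  MgO: 1159·0.3161 + 869.3·0.4740 = 778.4 t
  ZrO2: 433.0·0.6731 = 291.5 t
  TiO2: 586.1·0.9898 = 580.1 t
  SiO2: 433.0·0.3259 + 1159·0.6346 = 876.6 t
LOI: 433.0·0.001000 + 1159·0.04930 + 869.3·0.5260 + 586.1·0.01020 = 520.8 t
The glass mass, total less LOI, = 3047 − 520.8 = 2527 t (equal to the oxide-mass sum)
each wt % is 100 × oxide ÷ glass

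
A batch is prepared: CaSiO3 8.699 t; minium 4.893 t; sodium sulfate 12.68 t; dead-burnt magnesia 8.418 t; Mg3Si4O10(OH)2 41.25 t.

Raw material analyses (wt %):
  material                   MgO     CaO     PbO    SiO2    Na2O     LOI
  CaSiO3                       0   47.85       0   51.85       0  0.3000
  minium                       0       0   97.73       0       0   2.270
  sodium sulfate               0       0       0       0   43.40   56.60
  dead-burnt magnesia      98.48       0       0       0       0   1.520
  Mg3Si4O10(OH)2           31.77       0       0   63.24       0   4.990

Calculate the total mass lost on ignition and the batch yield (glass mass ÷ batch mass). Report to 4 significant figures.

LOI loss = 9.500 t; glass = 66.44 t; yield = 87.49%

In-progress results are shown (rounded to four significant figures) as written; all arithmetic keeps exact precision in all steps; each reported value sees exactly one rounding — the derived quantities are computed in full float precision (yield, totals, the five compositions, LOI, net glass mass) starting from the weights at 66.44 t of glass, exactly as shown in the question or the answer.
Loss on ignition, line by line:
  CaSiO3: 8.699 × 0.003000 = 0.02610 t
  minium: 4.893 × 0.02270 = 0.1111 t
  sodium sulfate: 12.68 × 0.5660 = 7.177 t
  dead-burnt magnesia: 8.418 × 0.01520 = 0.1280 t
  Mg3Si4O10(OH)2: 41.25 × 0.04990 = 2.058 t
Total LOI = 9.500 t
Glass = batch − LOI = 75.94 − 9.500 = 66.44 t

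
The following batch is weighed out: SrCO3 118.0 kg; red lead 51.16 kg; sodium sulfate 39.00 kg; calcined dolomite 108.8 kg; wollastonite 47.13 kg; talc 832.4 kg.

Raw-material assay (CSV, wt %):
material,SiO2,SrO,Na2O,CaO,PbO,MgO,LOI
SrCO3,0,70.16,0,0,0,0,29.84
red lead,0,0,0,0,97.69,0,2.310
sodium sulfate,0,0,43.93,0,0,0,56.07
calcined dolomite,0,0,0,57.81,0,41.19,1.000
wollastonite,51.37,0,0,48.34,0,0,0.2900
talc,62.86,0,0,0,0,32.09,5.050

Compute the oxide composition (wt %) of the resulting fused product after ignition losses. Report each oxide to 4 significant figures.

Each numeric step maintains full float precision throughout — intermediates are printed, rounded to four significant digits, on the page. Every reported figure is rounded a single time; derived quantities (net glass mass, the totals, the yield, ignition loss, six oxide percentages) are rebuilt at full precision from the weighed amounts for 1095 kg of glass as written in problem or answer.
Per-oxide mass from batch:
  SiO2: 47.13·0.5137 + 832.4·0.6286 = 547.5 kg
  SrO: 118.0·0.7016 = 82.79 kg
  Na2O: 39.00·0.4393 = 17.13 kg
  CaO: 108.8·0.5781 + 47.13·0.4834 = 85.68 kg
  PbO: 51.16·0.9769 = 49.98 kg
  MgO: 108.8·0.4119 + 832.4·0.3209 = 311.9 kg
LOI: 118.0·0.2984 + 51.16·0.02310 + 39.00·0.5607 + 108.8·0.01000 + 47.13·0.002900 + 832.4·0.05050 = 101.5 kg
Glass = total batch minus LOI = 1196 − 101.5 = 1095 kg (consistent with Σ oxide mass)
wt %: oxide over glass, times 100

Glass mass = 1095 kg (batch 1196 − LOI 101.5).
Composition: SiO2 50.00%, SrO 7.561%, Na2O 1.565%, CaO 7.825%, PbO 4.564%, MgO 28.49%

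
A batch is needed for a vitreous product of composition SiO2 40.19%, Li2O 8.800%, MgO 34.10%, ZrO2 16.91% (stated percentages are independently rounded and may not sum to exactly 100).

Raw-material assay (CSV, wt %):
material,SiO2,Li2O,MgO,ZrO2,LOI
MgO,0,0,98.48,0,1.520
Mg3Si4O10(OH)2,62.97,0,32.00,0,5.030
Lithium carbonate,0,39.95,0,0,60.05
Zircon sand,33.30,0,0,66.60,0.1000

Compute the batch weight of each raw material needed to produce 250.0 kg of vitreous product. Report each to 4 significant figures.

The working math carries exact precision throughout. Mid-chain values are displayed, rounded to 4 significant digits, between the steps — each reported number takes just one rounding; all derived quantities (totals, yield, net glass mass, ignition loss, four oxide percentages) are re-derived using the weight values at 250.0 kg of glass at full float precision, precisely as stated by the problem or the answer.
Target oxide masses per 250.0 kg vitreous product:
  SiO2: 40.19% × 250.0 = 100.5 kg
  Li2O: 8.800% × 250.0 = 22.00 kg
  MgO: 34.10% × 250.0 = 85.25 kg
  ZrO2: 16.91% × 250.0 = 42.28 kg
Sums-versus-targets review working from each reported weight, on the stated basis (every target is met by its sum exact up to rounding of places):
  SiO2: 126.0·0.6297 + 63.48·0.3330 = 100.5 kg (target 100.5 kg)
  Li2O: 55.07·0.3995 = 22.00 kg (target 22.00 kg)
  MgO: 45.63·0.9848 + 126.0·0.3200 = 85.26 kg (target 85.25 kg)
  ZrO2: 63.48·0.6660 = 42.28 kg (target 42.28 kg)
The glass-mass cross-check: total charge less LOI = 250.0 kg (oxide target masses add up to 250.0 kg; the stated basis being 250.0 kg — differing by rounding only).
Adding the batch up: Σ batch = 290.2 kg; LOI removed, Σ of batch·LOI: 40.16 kg; yield = glass ÷ total batch = 86.16%.

Batch per 250.0 kg vitreous product:
  MgO: 45.63 kg
  Mg3Si4O10(OH)2: 126.0 kg
  Lithium carbonate: 55.07 kg
  Zircon sand: 63.48 kg
Total batch = 290.2 kg; LOI loss = 40.16 kg; yield = 86.16%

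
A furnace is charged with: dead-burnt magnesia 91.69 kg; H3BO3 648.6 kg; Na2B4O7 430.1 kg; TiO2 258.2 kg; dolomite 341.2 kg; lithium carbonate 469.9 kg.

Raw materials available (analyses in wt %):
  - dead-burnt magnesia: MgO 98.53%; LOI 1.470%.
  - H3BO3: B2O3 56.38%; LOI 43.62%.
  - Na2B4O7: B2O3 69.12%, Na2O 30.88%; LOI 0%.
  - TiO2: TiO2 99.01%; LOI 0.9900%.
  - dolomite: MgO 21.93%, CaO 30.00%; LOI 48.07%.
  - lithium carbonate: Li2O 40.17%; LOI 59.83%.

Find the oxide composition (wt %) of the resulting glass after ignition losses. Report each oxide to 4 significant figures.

Rounding to four significant digits applies to each mid-chain value as shown — every computation runs at full precision from first step to last. Exactly one rounding lands on every reported value — derived quantities (yield, glass mass, totals, LOI, the six compositions) are re-derived at exact precision using the weight values on 1508 kg of glass exactly as shown in the question or the answer.
Oxide masses out of the charge:
  B2O3: 648.6·0.5638 + 430.1·0.6912 = 663.0 kg
  MgO: 91.69·0.9853 + 341.2·0.2193 = 165.2 kg
  TiO2: 258.2·0.9901 = 255.6 kg
  Li2O: 469.9·0.4017 = 188.8 kg
  CaO: 341.2·0.3000 = 102.4 kg
  Na2O: 430.1·0.3088 = 132.8 kg
LOI: 91.69·0.01470 + 648.6·0.4362 + 258.2·0.009900 + 341.2·0.4807 + 469.9·0.5983 = 732.0 kg
Glass mass = batch − LOI = 2240 − 732.0 = 1508 kg (consistent with Σ oxide mass)
each wt % is 100 × oxide ÷ glass

Glass mass = 1508 kg (batch 2240 − LOI 732.0).
Composition: B2O3 43.97%, MgO 10.95%, TiO2 16.96%, Li2O 12.52%, CaO 6.789%, Na2O 8.809%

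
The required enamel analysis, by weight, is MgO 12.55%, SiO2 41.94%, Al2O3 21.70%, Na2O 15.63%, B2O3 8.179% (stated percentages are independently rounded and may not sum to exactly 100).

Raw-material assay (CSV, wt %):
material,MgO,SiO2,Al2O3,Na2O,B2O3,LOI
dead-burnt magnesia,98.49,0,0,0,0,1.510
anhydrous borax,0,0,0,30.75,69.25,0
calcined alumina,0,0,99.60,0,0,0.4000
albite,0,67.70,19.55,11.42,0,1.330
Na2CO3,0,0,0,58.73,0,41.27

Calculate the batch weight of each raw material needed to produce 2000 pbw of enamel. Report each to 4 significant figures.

Working values are printed, rounded to four significant digits, alongside each step — the whole derivation maintains full float precision at every stage — each reported value takes exactly one rounding — the derived quantities are carried using the weight values for 2000 pbw of glass in exact precision (the five compositions, LOI, net glass mass, totals, the yield) as set out in the problem or the answer.
Per-oxide target masses for 2000 pbw enamel:
  MgO: 12.55% × 2000 = 251.0 pbw
  SiO2: 41.94% × 2000 = 838.8 pbw
  Al2O3: 21.70% × 2000 = 434.0 pbw
  Na2O: 15.63% × 2000 = 312.6 pbw
  B2O3: 8.179% × 2000 = 163.6 pbw
Sums-versus-targets review given the weights on record, relative to the basis at hand (delivered sums recover each target net of answer rounding effects):
  MgO: 254.8·0.9849 = 251.0 pbw (target 251.0 pbw)
  SiO2: 1239·0.6770 = 838.8 pbw (target 838.8 pbw)
  Al2O3: 192.5·0.9960 + 1239·0.1955 = 434.0 pbw (target 434.0 pbw)
  Na2O: 236.2·0.3075 + 1239·0.1142 + 167.7·0.5873 = 312.6 pbw (target 312.6 pbw)
  B2O3: 236.2·0.6925 = 163.6 pbw (target 163.6 pbw)
Mass balance on the glass: total batch − LOI = 2000 pbw (targets for the oxides total 2000 pbw; basis as stated: 2000 pbw — deltas are rounding alone).
Whole-batch sum: Σ batch = 2090 pbw; ignition loss, Σ(batch × LOI) = 90.31 pbw; yield, glass over the total, = 95.68%.

Batch per 2000 pbw enamel:
  dead-burnt magnesia: 254.8 pbw
  anhydrous borax: 236.2 pbw
  calcined alumina: 192.5 pbw
  albite: 1239 pbw
  Na2CO3: 167.7 pbw
Total batch = 2090 pbw; LOI loss = 90.31 pbw; yield = 95.68%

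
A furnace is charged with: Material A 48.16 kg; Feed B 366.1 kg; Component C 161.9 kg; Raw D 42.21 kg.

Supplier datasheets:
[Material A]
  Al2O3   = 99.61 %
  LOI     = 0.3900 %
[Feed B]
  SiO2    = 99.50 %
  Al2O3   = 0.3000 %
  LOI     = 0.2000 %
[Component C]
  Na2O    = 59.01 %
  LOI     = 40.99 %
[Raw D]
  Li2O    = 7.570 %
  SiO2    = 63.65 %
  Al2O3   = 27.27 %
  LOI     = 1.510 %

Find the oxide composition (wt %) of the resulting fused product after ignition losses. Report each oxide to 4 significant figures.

Glass mass = 550.4 kg (batch 618.4 − LOI 67.92).
Composition: Li2O 0.5805%, SiO2 71.06%, Na2O 17.36%, Al2O3 11.01%

The intermediate values are shown rounded to 4 significant figures between the steps. Every computation runs at full precision through every step — each reported result undergoes a single rounding — derived quantities, including the totals, glass mass, yield, four oxide percentages, ignition loss, are recomputed starting from the weights on 550.4 kg of glass at full precision as they appear in either problem or answer.
Oxide-by-oxide delivered mass:
  Li2O: 42.21·0.07570 = 3.195 kg
  SiO2: 366.1·0.9950 + 42.21·0.6365 = 391.1 kg
  Na2O: 161.9·0.5901 = 95.54 kg
  Al2O3: 48.16·0.9961 + 366.1·0.003000 + 42.21·0.2727 = 60.58 kg
LOI: 48.16·0.003900 + 366.1·0.002000 + 161.9·0.4099 + 42.21·0.01510 = 67.92 kg
The glass mass, total less LOI, = 618.4 − 67.92 = 550.4 kg (equal to the oxide-mass sum)
wt % = oxide mass / glass mass × 100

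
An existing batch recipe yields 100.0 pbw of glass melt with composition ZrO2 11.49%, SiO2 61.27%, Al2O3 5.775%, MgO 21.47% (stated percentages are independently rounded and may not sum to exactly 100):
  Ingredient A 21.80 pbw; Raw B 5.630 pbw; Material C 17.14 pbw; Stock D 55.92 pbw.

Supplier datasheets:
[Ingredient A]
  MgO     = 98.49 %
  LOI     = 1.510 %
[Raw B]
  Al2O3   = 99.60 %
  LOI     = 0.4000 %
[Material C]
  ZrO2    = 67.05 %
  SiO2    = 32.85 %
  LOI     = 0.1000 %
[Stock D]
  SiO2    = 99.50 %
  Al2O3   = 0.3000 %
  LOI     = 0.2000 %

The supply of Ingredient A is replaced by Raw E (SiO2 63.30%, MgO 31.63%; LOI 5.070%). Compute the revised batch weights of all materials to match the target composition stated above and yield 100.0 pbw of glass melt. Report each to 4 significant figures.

Revised batch per 100.0 pbw glass melt:
  Raw E: 67.88 pbw
  Raw B: 5.760 pbw
  Material C: 17.14 pbw
  Stock D: 12.74 pbw
Total batch = 103.5 pbw; LOI loss = 3.507 pbw

The whole derivation maintains full float precision throughout — values along the way are displayed (rounded to four significant figures) alongside each step; every reported result takes exactly one rounding. All derived quantities are carried using the weight values per 100.0 pbw of glass at exact precision (the totals, the four compositions, yield, net glass mass, LOI), as set out in the problem or answer text.
Oxide-by-oxide targets in 100.0 pbw glass melt:
  ZrO2: 11.49% × 100.0 = 11.49 pbw
  SiO2: 61.27% × 100.0 = 61.27 pbw
  Al2O3: 5.775% × 100.0 = 5.775 pbw
  MgO: 21.47% × 100.0 = 21.47 pbw
Checking each oxide sum per the reported batch figures, for the quoted basis mass (each sum matches its target mass net of answer rounding effects):
  ZrO2: 17.14·0.6705 = 11.49 pbw (target 11.49 pbw)
  SiO2: 67.88·0.6330 + 17.14·0.3285 + 12.74·0.9950 = 61.27 pbw (target 61.27 pbw)
  Al2O3: 5.760·0.9960 + 12.74·0.003000 = 5.775 pbw (target 5.775 pbw)
  MgO: 67.88·0.3163 = 21.47 pbw (target 21.47 pbw)
Mass balance on the glass: whole batch net of LOI = 100.0 pbw (the targets, summed, come to 100.0 pbw; versus the stated basis of 100.0 pbw — differing by rounding only).
Summing the batch: Σ batch = 103.5 pbw; LOI removed, Σ of batch·LOI: 3.507 pbw; yield: glass divided by total = 96.61%.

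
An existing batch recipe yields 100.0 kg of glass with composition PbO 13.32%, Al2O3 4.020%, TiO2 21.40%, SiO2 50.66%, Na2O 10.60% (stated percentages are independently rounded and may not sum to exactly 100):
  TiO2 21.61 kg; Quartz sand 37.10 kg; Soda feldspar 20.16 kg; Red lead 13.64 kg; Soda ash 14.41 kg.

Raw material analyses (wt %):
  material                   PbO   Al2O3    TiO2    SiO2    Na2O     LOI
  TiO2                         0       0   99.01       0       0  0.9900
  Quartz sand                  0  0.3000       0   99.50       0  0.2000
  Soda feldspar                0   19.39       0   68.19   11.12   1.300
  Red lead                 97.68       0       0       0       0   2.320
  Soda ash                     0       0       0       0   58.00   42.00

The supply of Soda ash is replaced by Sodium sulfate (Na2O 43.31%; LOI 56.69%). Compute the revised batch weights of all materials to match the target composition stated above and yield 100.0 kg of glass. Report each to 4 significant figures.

Revised batch per 100.0 kg glass:
  TiO2: 21.61 kg
  Quartz sand: 37.10 kg
  Soda feldspar: 20.16 kg
  Red lead: 13.64 kg
  Sodium sulfate: 19.30 kg
Total batch = 111.8 kg; LOI loss = 11.81 kg

Intermediates are displayed rounded to four significant figures on the page; all internal work holds full float precision in every operation. Every reported number is rounded once only; the derived quantities, including five oxide percentages, yield, net glass mass, the totals, ignition loss, are re-derived from the batch weights at 100.0 kg of glass in full precision, as set out in either problem or answer.
Oxide-by-oxide targets in 100.0 kg glass:
  PbO: 13.32% × 100.0 = 13.32 kg
  Al2O3: 4.020% × 100.0 = 4.020 kg
  TiO2: 21.40% × 100.0 = 21.40 kg
  SiO2: 50.66% × 100.0 = 50.66 kg
  Na2O: 10.60% × 100.0 = 10.60 kg
Verifying the oxide balance on the weights just shown, at the basis given (each sum matches its target mass net of answer rounding effects):
  PbO: 13.64·0.9768 = 13.32 kg (target 13.32 kg)
  Al2O3: 37.10·0.003000 + 20.16·0.1939 = 4.020 kg (target 4.020 kg)
  TiO2: 21.61·0.9901 = 21.40 kg (target 21.40 kg)
  SiO2: 37.10·0.9950 + 20.16·0.6819 = 50.66 kg (target 50.66 kg)
  Na2O: 20.16·0.1112 + 19.30·0.4331 = 10.60 kg (target 10.60 kg)
Glass-mass closure: net batch after ignition = 100.0 kg (the Σ of target masses is 100.0 kg; the stated basis being 100.0 kg — any gap is answer rounding).
Summing the batch: Σ batch = 111.8 kg; loss to ignition Σ batch·LOI = 11.81 kg; glass ÷ batch gives a yield of 89.44%.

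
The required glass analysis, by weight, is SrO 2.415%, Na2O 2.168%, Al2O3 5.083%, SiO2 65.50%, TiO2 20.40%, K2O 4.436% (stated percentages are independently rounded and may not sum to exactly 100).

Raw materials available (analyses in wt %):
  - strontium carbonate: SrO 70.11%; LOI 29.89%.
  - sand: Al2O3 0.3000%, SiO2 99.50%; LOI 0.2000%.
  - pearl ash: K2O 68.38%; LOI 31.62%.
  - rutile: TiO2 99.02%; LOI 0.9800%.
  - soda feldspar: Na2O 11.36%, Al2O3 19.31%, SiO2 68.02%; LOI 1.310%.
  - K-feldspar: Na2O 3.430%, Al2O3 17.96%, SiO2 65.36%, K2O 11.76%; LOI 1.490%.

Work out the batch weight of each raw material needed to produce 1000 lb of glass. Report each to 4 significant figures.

Batch per 1000 lb glass:
  strontium carbonate: 34.45 lb
  sand: 481.3 lb
  pearl ash: 47.10 lb
  rutile: 206.0 lb
  soda feldspar: 159.6 lb
  K-feldspar: 103.3 lb
Total batch = 1032 lb; LOI loss = 31.80 lb; yield = 96.92%

Intermediates are displayed (rounded to four significant figures) as written; each numeric step holds exact precision at every stage; every reported value takes a single rounding. Derived quantities, which include the totals, the six compositions, yield, glass mass, ignition loss, are rebuilt in full float precision, as written in the question or the answer, using the weight values per 1000 lb of glass.
Oxide-by-oxide targets in 1000 lb glass:
  SrO: 2.415% × 1000 = 24.15 lb
  Na2O: 2.168% × 1000 = 21.68 lb
  Al2O3: 5.083% × 1000 = 50.83 lb
  SiO2: 65.50% × 1000 = 655.0 lb
  TiO2: 20.40% × 1000 = 204.0 lb
  K2O: 4.436% × 1000 = 44.36 lb
Oxide-by-oxide audit on the weights just shown, against the basis in use (sums match the target masses net of answer rounding effects):
  SrO: 34.45·0.7011 = 24.15 lb (target 24.15 lb)
  Na2O: 159.6·0.1136 + 103.3·0.03430 = 21.67 lb (target 21.68 lb)
  Al2O3: 481.3·0.003000 + 159.6·0.1931 + 103.3·0.1796 = 50.82 lb (target 50.83 lb)
  SiO2: 481.3·0.9950 + 159.6·0.6802 + 103.3·0.6536 = 655.0 lb (target 655.0 lb)
  TiO2: 206.0·0.9902 = 204.0 lb (target 204.0 lb)
  K2O: 47.10·0.6838 + 103.3·0.1176 = 44.36 lb (target 44.36 lb)
Glass-mass sanity pass: total charge less LOI = 999.9 lb (summing oxide targets gives 1000 lb; basis as stated: 1000 lb — deltas are rounding alone).
Whole-batch sum: Σ batch = 1032 lb; LOI removed, Σ of batch·LOI: 31.80 lb; yield, glass over the total, = 96.92%.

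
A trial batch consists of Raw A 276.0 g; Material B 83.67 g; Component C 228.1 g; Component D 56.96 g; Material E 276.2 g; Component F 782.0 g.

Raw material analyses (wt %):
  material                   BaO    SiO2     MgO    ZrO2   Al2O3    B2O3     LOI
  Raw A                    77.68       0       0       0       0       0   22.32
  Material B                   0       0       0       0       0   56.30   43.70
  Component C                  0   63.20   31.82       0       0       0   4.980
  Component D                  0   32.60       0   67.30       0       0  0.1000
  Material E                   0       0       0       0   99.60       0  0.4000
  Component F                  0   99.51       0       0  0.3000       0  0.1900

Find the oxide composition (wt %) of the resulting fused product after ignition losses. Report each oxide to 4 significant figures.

Working values are printed, rounded to 4 significant digits, across the worked steps; the working math runs at exact precision through the solve; every reported number takes exactly one rounding — the derived quantities, including net glass mass, LOI, yield, six oxide percentages, the totals, are computed using the weight values per 1591 g of glass in full precision as given in problem or answer.
Oxide masses out of the charge:
  BaO: 276.0·0.7768 = 214.4 g
  SiO2: 228.1·0.6320 + 56.96·0.3260 + 782.0·0.9951 = 940.9 g
  MgO: 228.1·0.3182 = 72.58 g
  ZrO2: 56.96·0.6730 = 38.33 g
  Al2O3: 276.2·0.9960 + 782.0·0.003000 = 277.4 g
  B2O3: 83.67·0.5630 = 47.11 g
LOI: 276.0·0.2232 + 83.67·0.4370 + 228.1·0.04980 + 56.96·0.001000 + 276.2·0.004000 + 782.0·0.001900 = 112.2 g
Glass mass = batch − LOI = 1703 − 112.2 = 1591 g (equal to the oxide-mass sum)
wt % = oxide mass / glass mass × 100

Glass mass = 1591 g (batch 1703 − LOI 112.2).
Composition: BaO 13.48%, SiO2 59.15%, MgO 4.563%, ZrO2 2.410%, Al2O3 17.44%, B2O3 2.961%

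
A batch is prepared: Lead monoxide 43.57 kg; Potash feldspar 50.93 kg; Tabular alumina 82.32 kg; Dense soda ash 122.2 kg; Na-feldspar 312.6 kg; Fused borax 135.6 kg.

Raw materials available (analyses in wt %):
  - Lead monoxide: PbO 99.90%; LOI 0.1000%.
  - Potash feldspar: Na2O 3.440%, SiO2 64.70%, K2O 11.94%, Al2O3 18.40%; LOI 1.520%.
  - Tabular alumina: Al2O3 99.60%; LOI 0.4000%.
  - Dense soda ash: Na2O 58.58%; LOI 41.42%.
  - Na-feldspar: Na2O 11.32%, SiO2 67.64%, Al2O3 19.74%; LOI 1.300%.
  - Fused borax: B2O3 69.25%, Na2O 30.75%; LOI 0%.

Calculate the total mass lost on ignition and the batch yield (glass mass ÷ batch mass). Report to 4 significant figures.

LOI loss = 55.83 kg; glass = 691.4 kg; yield = 92.53%

All internal work carries full precision in every operation — the intermediate values are printed rounded off to 4 significant figures in the working — exactly one rounding lands on every reported figure — the derived quantities are rebuilt in exact precision (LOI, totals, the six compositions, yield, net glass mass) starting from the weights for 691.4 kg of glass, exactly as shown in either problem or answer.
Material-by-material LOI:
  Lead monoxide: 43.57 × 0.001000 = 0.04357 kg
  Potash feldspar: 50.93 × 0.01520 = 0.7741 kg
  Tabular alumina: 82.32 × 0.004000 = 0.3293 kg
  Dense soda ash: 122.2 × 0.4142 = 50.62 kg
  Na-feldspar: 312.6 × 0.01300 = 4.064 kg
  Fused borax: 135.6 × 0 = 0 kg
Total LOI = 55.83 kg
Glass = batch − LOI = 747.2 − 55.83 = 691.4 kg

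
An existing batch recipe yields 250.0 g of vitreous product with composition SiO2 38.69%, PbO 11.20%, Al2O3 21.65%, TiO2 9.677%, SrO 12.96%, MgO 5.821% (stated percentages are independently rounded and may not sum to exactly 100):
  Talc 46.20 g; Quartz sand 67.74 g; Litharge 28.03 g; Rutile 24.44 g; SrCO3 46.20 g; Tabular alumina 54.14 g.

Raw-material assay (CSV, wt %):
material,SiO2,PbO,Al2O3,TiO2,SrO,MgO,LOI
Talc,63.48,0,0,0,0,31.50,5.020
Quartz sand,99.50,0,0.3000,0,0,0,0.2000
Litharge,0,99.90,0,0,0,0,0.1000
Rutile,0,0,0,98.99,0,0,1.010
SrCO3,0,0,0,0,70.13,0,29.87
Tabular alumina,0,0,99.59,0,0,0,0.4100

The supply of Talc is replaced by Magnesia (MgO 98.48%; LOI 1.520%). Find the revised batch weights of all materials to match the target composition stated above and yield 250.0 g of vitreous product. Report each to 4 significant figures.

The whole derivation runs at full precision from first step to last; intermediates are printed rounded to four significant figures when written out — each reported number sees exactly one rounding; all derived quantities are carried in exact precision (LOI, totals, six oxide percentages, the yield, net glass mass) using the weight values per 250.0 g of glass as written in the question or the answer.
Oxide-by-oxide targets in 250.0 g vitreous product:
  SiO2: 38.69% × 250.0 = 96.72 g
  PbO: 11.20% × 250.0 = 28.00 g
  Al2O3: 21.65% × 250.0 = 54.12 g
  TiO2: 9.677% × 250.0 = 24.19 g
  SrO: 12.96% × 250.0 = 32.40 g
  MgO: 5.821% × 250.0 = 14.55 g
Verifying the oxide balance on the weights just shown, at the basis given (oxide sums agree with the targets once rounding is allowed for):
  SiO2: 97.21·0.9950 = 96.72 g (target 96.72 g)
  PbO: 28.03·0.9990 = 28.00 g (target 28.00 g)
  Al2O3: 97.21·0.003000 + 54.05·0.9959 = 54.12 g (target 54.12 g)
  TiO2: 24.44·0.9899 = 24.19 g (target 24.19 g)
  SrO: 46.20·0.7013 = 32.40 g (target 32.40 g)
  MgO: 14.78·0.9848 = 14.56 g (target 14.55 g)
The glass-mass cross-check: total batch − LOI = 250.0 g (the Σ of target masses is 250.0 g; the stated basis being 250.0 g — gaps are rounding artifacts).
Batch grand total — Σ batch = 264.7 g; Σ batch·LOI gives LOI loss = 14.72 g; yield: glass divided by total = 94.44%.

Revised batch per 250.0 g vitreous product:
  Magnesia: 14.78 g
  Quartz sand: 97.21 g
  Litharge: 28.03 g
  Rutile: 24.44 g
  SrCO3: 46.20 g
  Tabular alumina: 54.05 g
Total batch = 264.7 g; LOI loss = 14.72 g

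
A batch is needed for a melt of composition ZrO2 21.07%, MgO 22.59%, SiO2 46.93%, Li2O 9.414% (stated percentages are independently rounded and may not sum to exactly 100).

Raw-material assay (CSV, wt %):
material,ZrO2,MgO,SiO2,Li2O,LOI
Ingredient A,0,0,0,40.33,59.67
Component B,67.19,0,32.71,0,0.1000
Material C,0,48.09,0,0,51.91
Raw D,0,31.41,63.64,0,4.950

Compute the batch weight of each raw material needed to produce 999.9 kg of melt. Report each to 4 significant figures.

All arithmetic holds exact precision through the solve — in-progress results appear rounded off to 4 significant figures within the worked lines. Exactly one rounding goes into every reported figure — derived quantities are rebuilt from the weighed amounts on 999.9 kg of glass at full float precision (the four compositions, glass mass, totals, LOI, yield) as they appear in the question or the answer.
Per-oxide target masses for 999.9 kg melt:
  ZrO2: 21.07% × 999.9 = 210.7 kg
  MgO: 22.59% × 999.9 = 225.9 kg
  SiO2: 46.93% × 999.9 = 469.3 kg
  Li2O: 9.414% × 999.9 = 94.13 kg
Sums-versus-targets review using the reported weights, for the quoted basis mass (summed amounts equal target values exact up to rounding of places):
  ZrO2: 313.6·0.6719 = 210.7 kg (target 210.7 kg)
  MgO: 93.36·0.4809 + 576.2·0.3141 = 225.9 kg (target 225.9 kg)
  SiO2: 313.6·0.3271 + 576.2·0.6364 = 469.3 kg (target 469.3 kg)
  Li2O: 233.4·0.4033 = 94.13 kg (target 94.13 kg)
Glass-mass closure: total charge less LOI = 1000 kg (summing oxide targets gives 999.9 kg; with the basis standing at 999.9 kg — differing by rounding only).
Batch grand total — Σ batch = 1217 kg; loss to ignition Σ batch·LOI = 216.6 kg; yield = glass ÷ total batch = 82.20%.

Batch per 999.9 kg melt:
  Ingredient A: 233.4 kg
  Component B: 313.6 kg
  Material C: 93.36 kg
  Raw D: 576.2 kg
Total batch = 1217 kg; LOI loss = 216.6 kg; yield = 82.20%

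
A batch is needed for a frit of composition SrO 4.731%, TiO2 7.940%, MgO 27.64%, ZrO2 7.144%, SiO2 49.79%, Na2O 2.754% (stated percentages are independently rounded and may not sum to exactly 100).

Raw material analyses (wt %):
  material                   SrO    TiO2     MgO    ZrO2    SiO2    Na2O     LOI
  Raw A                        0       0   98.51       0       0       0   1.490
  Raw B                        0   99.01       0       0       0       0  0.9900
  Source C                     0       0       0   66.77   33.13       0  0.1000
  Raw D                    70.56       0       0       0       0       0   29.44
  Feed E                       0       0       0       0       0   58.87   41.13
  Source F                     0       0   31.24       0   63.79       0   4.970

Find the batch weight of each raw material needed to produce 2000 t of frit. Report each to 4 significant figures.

Every computation keeps full precision at all times. In-progress results are printed (rounded to four significant digits) as written. A single rounding completes every reported figure. All derived quantities are computed from the weighed amounts on 2000 t of glass at full precision (net glass mass, the yield, six oxide percentages, totals, LOI), precisely as stated by the problem or answer text.
The oxide mass targets at 2000 t frit:
  SrO: 4.731% × 2000 = 94.62 t
  TiO2: 7.940% × 2000 = 158.8 t
  MgO: 27.64% × 2000 = 552.8 t
  ZrO2: 7.144% × 2000 = 142.9 t
  SiO2: 49.79% × 2000 = 995.8 t
  Na2O: 2.754% × 2000 = 55.08 t
Mass-balance tally per oxide working from each reported weight, under the basis named above (each sum matches its target mass within answer rounding):
  SrO: 134.1·0.7056 = 94.62 t (target 94.62 t)
  TiO2: 160.4·0.9901 = 158.8 t (target 158.8 t)
  MgO: 101.4·0.9851 + 1450·0.3124 = 552.9 t (target 552.8 t)
  ZrO2: 214.0·0.6677 = 142.9 t (target 142.9 t)
  SiO2: 214.0·0.3313 + 1450·0.6379 = 995.9 t (target 995.8 t)
  Na2O: 93.56·0.5887 = 55.08 t (target 55.08 t)
Mass balance on the glass: total charge less LOI = 2000 t (the targets, summed, come to 2000 t; basis as stated: 2000 t — a pure rounding effect).
Total batch = Σ batch = 2153 t; the LOI term Σ batch·LOI equals 153.3 t; yield = glass ÷ total batch = 92.88%.

Batch per 2000 t frit:
  Raw A: 101.4 t
  Raw B: 160.4 t
  Source C: 214.0 t
  Raw D: 134.1 t
  Feed E: 93.56 t
  Source F: 1450 t
Total batch = 2153 t; LOI loss = 153.3 t; yield = 92.88%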